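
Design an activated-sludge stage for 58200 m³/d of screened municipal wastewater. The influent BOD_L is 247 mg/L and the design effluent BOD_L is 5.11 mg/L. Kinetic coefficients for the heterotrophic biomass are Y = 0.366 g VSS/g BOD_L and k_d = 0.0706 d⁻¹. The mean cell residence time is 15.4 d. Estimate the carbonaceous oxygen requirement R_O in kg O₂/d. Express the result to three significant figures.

R_O ≈ 10600 kg O₂/d

Correct the yield for decay: Y_obs = Y/(1 + k_d θ_c) = 0.366 / (1 + 0.0706 × 15.4) = 0.366 / 2.087 = 0.1754.
Q·(S₀ − S) = 58200 × (247 − 5.11) × 10⁻³ = 14078 kg/d removed.
P_X = Y_obs·Q·(S₀ − S) = 0.1754 × 14078 = 2469 kg VSS/d.
Carbonaceous O₂ demand = substrate oxidised − cell-mass equivalent = 14078 − 1.42 × 2469 = 10573 kg O₂/d.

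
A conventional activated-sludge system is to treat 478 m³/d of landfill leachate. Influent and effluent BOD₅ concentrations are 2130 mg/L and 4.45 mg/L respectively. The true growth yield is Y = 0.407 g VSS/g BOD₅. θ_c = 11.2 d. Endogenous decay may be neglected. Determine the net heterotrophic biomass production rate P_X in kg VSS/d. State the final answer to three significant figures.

P_X ≈ 414 kg VSS/d

Since k_d ≈ 0, Y_obs = Y = 0.407 g VSS/g BOD₅.
Q·(S₀ − S) = 478 × (2130 − 4.45) × 10⁻³ = 1016 kg/d removed.
Biomass produced: P_X = Y_obs·Q·ΔS = 0.4070 × 1016 ≈ 413.5 kg VSS/d.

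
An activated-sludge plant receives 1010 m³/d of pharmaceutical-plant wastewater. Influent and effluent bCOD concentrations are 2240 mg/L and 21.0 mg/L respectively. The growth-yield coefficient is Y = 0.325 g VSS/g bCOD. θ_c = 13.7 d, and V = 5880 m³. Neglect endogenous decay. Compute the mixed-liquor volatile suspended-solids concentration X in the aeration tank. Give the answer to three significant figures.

X ≈ 1700 mg/L

X = Y·Q·ΔS·θ_c / V = 0.325 × 1010 × (2240 − 21.0) × 13.7 / 5880 = 1697 mg/L.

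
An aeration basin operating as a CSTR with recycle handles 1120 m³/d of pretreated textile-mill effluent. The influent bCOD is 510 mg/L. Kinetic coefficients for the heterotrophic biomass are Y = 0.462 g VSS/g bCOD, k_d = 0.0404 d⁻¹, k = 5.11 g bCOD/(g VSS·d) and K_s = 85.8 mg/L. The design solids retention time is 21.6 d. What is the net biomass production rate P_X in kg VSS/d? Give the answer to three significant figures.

From the Monod/SRT balance for a CMAS, S = K_s·(1+k_d θ_c)/[θ_c·(Y k − k_d) − 1] = 85.8 × (1 + 0.0404 × 21.6) / [21.6 × (0.462 × 5.11 − 0.0404) − 1] = 160.7 / 49.12 = 3.271 mg/L.
Y_obs = Y / (1 + k_d θ_c) = 0.462 / (1 + 0.0404 × 21.6) = 0.462 / 1.873 = 0.2467.
Mass of bCOD removed per day: Q(S₀ − S) = 1120 × 506.7 g/m³ = 567.5 kg/d.
Biomass produced: P_X = Y_obs·Q·ΔS = 0.2467 × 567.5 ≈ 140.0 kg VSS/d.

P_X ≈ 140 kg VSS/d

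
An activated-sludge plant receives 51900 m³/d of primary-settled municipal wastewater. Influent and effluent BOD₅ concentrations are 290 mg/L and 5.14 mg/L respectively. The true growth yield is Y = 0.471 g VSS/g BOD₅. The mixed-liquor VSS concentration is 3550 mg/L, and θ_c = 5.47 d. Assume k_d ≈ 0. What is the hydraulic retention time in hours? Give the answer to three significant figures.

Biomass mass balance (decay neglected): V·X = Y·Q·(S₀ − S)·θ_c, so V = 0.471 × 51900 × (290 − 5.14) × 5.47 / 3550 = 10729 m³.
Hydraulic retention time τ = V/Q = 10729 / 51900 = 0.2067 d = 4.962 h.

τ ≈ 4.96 h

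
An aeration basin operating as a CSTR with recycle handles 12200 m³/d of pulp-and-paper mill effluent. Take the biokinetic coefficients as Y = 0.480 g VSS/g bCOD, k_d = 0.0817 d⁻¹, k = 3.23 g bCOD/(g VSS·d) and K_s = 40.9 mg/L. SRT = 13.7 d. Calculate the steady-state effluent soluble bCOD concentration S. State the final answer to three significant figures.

S ≈ 4.53 mg/L

Effluent substrate depends only on kinetics and SRT: S = K_s(1 + k_d θ_c) / [θ_c(Yk − k_d) − 1] = 40.9 × (1 + 0.0817 × 13.7) / [13.7 × (0.480 × 3.23 − 0.0817) − 1] = 86.68 / 19.12 = 4.533 mg/L.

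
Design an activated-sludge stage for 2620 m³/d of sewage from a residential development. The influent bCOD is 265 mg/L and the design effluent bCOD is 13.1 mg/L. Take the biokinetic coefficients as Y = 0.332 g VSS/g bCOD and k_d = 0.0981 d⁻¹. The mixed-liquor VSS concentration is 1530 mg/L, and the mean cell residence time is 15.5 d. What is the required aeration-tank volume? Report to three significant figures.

Steady-state biomass mass balance: V·X·(1 + k_d·θ_c) = Y·Q·(S₀ − S)·θ_c, so V = 0.332 × 2620 × (265 − 13.1) × 15.5 / [1530 × (1 + 0.0981 × 15.5)] = 3.4×10^6 / 3856 = 880.7 m³.

V ≈ 881 m³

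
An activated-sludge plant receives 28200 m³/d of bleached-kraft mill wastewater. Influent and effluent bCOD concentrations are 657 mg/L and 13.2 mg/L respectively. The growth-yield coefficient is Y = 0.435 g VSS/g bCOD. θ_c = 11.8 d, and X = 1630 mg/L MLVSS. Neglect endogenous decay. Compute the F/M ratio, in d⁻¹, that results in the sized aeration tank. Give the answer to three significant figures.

V·X = Y·Q·ΔS·θ_c gives V = 0.435 × 28200 × (657 − 13.2) × 11.8 / 1630 = 57172 m³.
F/M = applied load / biomass = Q·S₀/(V·X) = 28200 × 657 / (57172 × 1630) = 0.1988 d⁻¹.

F/M ≈ 0.199 d⁻¹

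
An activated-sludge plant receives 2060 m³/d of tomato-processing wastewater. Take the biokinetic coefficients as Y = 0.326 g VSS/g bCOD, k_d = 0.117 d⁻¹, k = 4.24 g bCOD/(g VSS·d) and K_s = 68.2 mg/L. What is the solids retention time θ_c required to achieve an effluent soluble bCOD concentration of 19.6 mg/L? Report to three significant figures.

From 1/θ_c = Y·k·S/(K_s + S) − k_d: Y·k·S/(K_s+S) = 0.326 × 4.24 × 19.6 / (68.2 + 19.6) = 0.3086 d⁻¹.
θ_c = 1/(μ − k_d) = 1/(0.3086 − 0.117) = 1/0.1916 = 5.220 d.

θ_c ≈ 5.22 d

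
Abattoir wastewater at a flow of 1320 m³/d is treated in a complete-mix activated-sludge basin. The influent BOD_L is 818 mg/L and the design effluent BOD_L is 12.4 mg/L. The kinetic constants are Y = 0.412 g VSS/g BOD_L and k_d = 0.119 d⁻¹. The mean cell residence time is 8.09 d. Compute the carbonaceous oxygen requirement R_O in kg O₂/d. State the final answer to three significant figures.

Observed yield with endogenous decay: Y_obs = Y / (1 + k_d·θ_c) = 0.412 / (1 + 0.119 × 8.09) = 0.412 / 1.963 = 0.2099 g VSS/g BOD_L.
Substrate removed = Q·(S₀ − S) = 1320 m³/d × (818 − 12.4) g/m³ = 1.06×10^6 g/d = 1063 kg/d.
Net sludge production P_X = 0.2099 × 1063 = 223.2 kg VSS/d.
R_O = Q·(S₀ − S) − 1.42·P_X = 1063 − 1.42 × 223.2 = 746.4 kg O₂/d.

R_O ≈ 746 kg O₂/d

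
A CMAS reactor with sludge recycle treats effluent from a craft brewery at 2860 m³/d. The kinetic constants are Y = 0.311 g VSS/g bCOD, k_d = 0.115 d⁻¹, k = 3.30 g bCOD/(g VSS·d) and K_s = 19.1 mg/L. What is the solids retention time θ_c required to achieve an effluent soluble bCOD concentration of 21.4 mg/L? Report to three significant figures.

Specific growth rate at S = 21.4 mg/L: μ = YkS/(K_s+S) = 0.311·3.30·21.4/(19.1+21.4) = 0.5423 d⁻¹.
Then 1/θ_c = μ − k_d = 0.5423 − 0.115 = 0.4273 d⁻¹, giving θ_c = 2.340 d.

θ_c ≈ 2.34 d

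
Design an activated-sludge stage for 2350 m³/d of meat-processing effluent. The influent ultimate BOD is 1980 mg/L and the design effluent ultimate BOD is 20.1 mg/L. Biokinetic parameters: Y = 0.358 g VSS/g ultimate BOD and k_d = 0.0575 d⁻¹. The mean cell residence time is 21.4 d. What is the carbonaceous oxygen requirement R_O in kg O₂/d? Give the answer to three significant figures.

R_O ≈ 3560 kg O₂/d

The observed yield is Y_obs = Y/(1 + k_d·θ_c) = 0.358 / (1 + 0.0575 × 21.4) = 0.358 / 2.231 = 0.1605 g VSS per g ultimate BOD removed.
Substrate removed = Q·(S₀ − S) = 2350 m³/d × (1980 − 20.1) g/m³ = 4.61×10^6 g/d = 4606 kg/d.
Biomass synthesised: P_X = Y_obs × 4606 = 739.2 kg VSS/d.
R_O = Q·ΔS − 1.42 P_X = 4606 − 1050 = 3556 kg O₂/d.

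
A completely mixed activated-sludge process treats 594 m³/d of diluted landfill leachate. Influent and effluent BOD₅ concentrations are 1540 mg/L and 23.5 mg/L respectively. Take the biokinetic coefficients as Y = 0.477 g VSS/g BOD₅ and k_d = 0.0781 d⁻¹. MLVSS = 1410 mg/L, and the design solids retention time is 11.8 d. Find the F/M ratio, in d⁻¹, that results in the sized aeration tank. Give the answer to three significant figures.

Rearranging the biomass balance for a CMAS with decay, V = Y·Q·ΔS·θ_c / [X·(1+k_d θ_c)] = 0.477 × 594 × (1540 − 23.5) × 11.8 / [1410 × (1 + 0.0781 × 11.8)] = 5.07×10^6 / 2709 = 1871 m³.
F/M = applied load / biomass = Q·S₀/(V·X) = 594 × 1540 / (1871 × 1410) = 0.3467 d⁻¹.

F/M ≈ 0.347 d⁻¹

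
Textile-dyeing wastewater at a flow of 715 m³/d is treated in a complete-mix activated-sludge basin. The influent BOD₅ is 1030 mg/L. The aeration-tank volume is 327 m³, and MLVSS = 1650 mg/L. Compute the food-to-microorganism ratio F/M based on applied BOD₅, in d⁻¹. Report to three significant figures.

F/M ≈ 1.36 d⁻¹

F/M = applied load / biomass = Q·S₀/(V·X) = 715 × 1030 / (327.0 × 1650) = 1.365 d⁻¹.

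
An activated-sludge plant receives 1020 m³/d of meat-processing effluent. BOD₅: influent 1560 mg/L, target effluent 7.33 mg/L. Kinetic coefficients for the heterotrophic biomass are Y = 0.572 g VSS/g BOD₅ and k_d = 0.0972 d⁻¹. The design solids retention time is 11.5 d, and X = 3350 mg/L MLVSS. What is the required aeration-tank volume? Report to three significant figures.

Rearranging the biomass balance for a CMAS with decay, V = Y·Q·ΔS·θ_c / [X·(1+k_d θ_c)] = 0.572 × 1020 × (1560 − 7.33) × 11.5 / [3350 × (1 + 0.0972 × 11.5)] = 1.04×10^7 / 7095 = 1468 m³.

V ≈ 1470 m³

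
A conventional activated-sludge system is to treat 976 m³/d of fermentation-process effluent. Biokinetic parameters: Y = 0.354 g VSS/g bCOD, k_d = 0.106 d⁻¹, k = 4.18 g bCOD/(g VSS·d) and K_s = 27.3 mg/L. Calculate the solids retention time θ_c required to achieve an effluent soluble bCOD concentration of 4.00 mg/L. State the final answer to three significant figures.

θ_c ≈ 12.0 d

Specific growth rate at S = 4.00 mg/L: μ = YkS/(K_s+S) = 0.354·4.18·4.00/(27.3+4.00) = 0.1891 d⁻¹.
1/θ_c = 0.1891 − 0.106 = 0.08310 d⁻¹, so θ_c = 12.03 d.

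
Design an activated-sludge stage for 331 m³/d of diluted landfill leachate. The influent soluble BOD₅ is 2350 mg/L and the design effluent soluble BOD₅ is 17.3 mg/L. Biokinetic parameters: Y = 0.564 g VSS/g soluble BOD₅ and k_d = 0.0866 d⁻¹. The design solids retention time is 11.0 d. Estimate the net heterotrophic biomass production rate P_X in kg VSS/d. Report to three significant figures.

P_X ≈ 223 kg VSS/d

Observed yield with endogenous decay: Y_obs = Y / (1 + k_d·θ_c) = 0.564 / (1 + 0.0866 × 11.0) = 0.564 / 1.953 = 0.2888 g VSS/g soluble BOD₅.
ΔS = 2350 − 17.3 = 2333 mg/L, so the substrate removal rate is 331 × 2333/1000 = 772.1 kg soluble BOD₅/d.
So the net sludge growth is P_X = 0.2888 × 772.1 = 223.0 kg VSS/d.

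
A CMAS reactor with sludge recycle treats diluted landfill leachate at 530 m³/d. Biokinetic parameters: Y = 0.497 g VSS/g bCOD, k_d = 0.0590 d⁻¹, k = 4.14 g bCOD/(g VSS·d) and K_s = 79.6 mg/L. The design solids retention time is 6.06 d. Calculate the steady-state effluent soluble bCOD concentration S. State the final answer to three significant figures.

S ≈ 9.73 mg/L

For a completely mixed reactor with recycle the Lawrence–McCarty relation gives S = K_s·(1 + k_d·θ_c) / [θ_c·(Y·k − k_d) − 1] = 79.6 × (1 + 0.0590 × 6.06) / [6.06 × (0.497 × 4.14 − 0.0590) − 1] = 108.1 / 11.11 = 9.725 mg/L.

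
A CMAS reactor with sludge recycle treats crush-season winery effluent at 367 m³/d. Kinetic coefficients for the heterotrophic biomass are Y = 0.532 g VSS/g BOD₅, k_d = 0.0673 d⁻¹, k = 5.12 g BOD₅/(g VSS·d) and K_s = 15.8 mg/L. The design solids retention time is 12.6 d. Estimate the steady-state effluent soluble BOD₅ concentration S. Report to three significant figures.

For a completely mixed reactor with recycle the Lawrence–McCarty relation gives S = K_s·(1 + k_d·θ_c) / [θ_c·(Y·k − k_d) − 1] = 15.8 × (1 + 0.0673 × 12.6) / [12.6 × (0.532 × 5.12 − 0.0673) − 1] = 29.20 / 32.47 = 0.8992 mg/L.

S ≈ 0.899 mg/L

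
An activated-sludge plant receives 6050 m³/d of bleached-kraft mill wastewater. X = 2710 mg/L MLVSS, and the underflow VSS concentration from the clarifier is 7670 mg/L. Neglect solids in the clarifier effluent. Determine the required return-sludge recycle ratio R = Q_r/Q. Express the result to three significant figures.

Solids balance on the clarifier gives (1+R)X = R·X_r, so R = X/(X_r − X) = 2710 / (7670 − 2710) = 0.5464.

R ≈ 0.546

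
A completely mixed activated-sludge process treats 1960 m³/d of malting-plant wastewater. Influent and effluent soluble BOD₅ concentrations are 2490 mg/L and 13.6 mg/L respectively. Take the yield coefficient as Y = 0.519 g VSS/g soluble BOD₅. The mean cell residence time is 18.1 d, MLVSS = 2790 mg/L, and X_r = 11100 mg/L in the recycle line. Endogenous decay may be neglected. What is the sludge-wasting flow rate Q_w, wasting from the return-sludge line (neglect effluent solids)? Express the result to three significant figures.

Q_w ≈ 227 m³/d

Biomass mass balance (decay neglected): V·X = Y·Q·(S₀ − S)·θ_c, so V = 0.519 × 1960 × (2490 − 13.6) × 18.1 / 2790 = 16343 m³.
Wasting from the return line (neglecting effluent solids): Q_w = V·X / (θ_c·X_r) = 16343 × 2790 / (18.1 × 11100) = 226.9 m³/d.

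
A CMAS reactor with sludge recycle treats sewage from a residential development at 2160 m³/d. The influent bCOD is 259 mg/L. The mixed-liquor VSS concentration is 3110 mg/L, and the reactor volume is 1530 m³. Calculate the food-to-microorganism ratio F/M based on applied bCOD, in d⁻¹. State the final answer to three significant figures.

F/M = applied load / biomass = Q·S₀/(V·X) = 2160 × 259 / (1530 × 3110) = 0.1176 d⁻¹.

F/M ≈ 0.118 d⁻¹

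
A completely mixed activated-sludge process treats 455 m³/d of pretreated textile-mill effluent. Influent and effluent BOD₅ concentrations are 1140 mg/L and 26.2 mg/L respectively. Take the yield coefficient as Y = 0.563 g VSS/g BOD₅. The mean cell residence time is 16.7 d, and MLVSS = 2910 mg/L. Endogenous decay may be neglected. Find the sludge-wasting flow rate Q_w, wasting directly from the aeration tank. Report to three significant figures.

Biomass mass balance (decay neglected): V·X = Y·Q·(S₀ − S)·θ_c, so V = 0.563 × 455 × (1140 − 26.2) × 16.7 / 2910 = 1637 m³.
For wasting at MLVSS concentration, Q_w = V/θ_c = 1637/16.7 = 98.05 m³/d.

Q_w ≈ 98.0 m³/d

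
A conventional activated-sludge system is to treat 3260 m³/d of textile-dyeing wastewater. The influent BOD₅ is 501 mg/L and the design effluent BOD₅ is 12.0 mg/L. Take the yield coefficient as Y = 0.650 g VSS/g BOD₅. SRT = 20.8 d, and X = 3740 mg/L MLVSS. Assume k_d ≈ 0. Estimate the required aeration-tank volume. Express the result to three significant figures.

V ≈ 5760 m³

Biomass mass balance (decay neglected): V·X = Y·Q·(S₀ − S)·θ_c, so V = 0.650 × 3260 × (501 − 12.0) × 20.8 / 3740 = 5763 m³.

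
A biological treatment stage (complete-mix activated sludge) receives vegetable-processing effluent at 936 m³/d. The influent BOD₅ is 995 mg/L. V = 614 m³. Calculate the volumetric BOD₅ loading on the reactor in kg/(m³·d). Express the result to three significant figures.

Volumetric loading L_v = Q·S₀ / V = 936 × 995 g/m³ / 614.0 m³ = 1517 g/(m³·d) = 1.517 kg BOD₅/(m³·d).

L_v ≈ 1.52 kg BOD₅/(m³·d)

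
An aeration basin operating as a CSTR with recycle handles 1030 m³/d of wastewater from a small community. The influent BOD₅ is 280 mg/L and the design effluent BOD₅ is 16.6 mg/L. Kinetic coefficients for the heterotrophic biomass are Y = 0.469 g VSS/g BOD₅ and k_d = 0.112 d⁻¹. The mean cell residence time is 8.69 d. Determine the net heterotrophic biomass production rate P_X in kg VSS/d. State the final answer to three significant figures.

The observed yield is Y_obs = Y/(1 + k_d·θ_c) = 0.469 / (1 + 0.112 × 8.69) = 0.469 / 1.973 = 0.2377 g VSS per g BOD₅ removed.
Q·(S₀ − S) = 1030 × (280 − 16.6) × 10⁻³ = 271.3 kg/d removed.
Biomass produced: P_X = Y_obs·Q·ΔS = 0.2377 × 271.3 ≈ 64.48 kg VSS/d.

P_X ≈ 64.5 kg VSS/d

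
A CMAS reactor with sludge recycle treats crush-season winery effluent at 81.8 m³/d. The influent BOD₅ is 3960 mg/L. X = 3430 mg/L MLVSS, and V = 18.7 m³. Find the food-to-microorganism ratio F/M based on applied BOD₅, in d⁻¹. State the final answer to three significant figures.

F/M = Q·S₀ / (V·X) = 81.8 × 3960 / (18.70 × 3430) = 5.050 g BOD₅·(g VSS·d)⁻¹.

F/M ≈ 5.05 d⁻¹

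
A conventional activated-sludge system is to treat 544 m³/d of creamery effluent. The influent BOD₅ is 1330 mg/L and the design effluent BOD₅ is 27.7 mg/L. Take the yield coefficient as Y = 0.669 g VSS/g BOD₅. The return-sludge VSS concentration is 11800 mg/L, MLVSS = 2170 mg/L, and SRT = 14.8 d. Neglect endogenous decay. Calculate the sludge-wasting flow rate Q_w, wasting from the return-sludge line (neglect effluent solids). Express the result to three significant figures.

Q_w ≈ 40.2 m³/d

With k_d = 0 the design equation reduces to V = Y Q (S₀−S) θ_c / X = 0.669 × 544 × (1330 − 27.7) × 14.8 / 2170 = 3232 m³.
θ_c = V·X/(Q_w·X_r) when wasting from the recycle, so Q_w = V·X/(θ_c·X_r) = 3232 × 2170 / (14.8 × 11800) = 40.17 m³/d.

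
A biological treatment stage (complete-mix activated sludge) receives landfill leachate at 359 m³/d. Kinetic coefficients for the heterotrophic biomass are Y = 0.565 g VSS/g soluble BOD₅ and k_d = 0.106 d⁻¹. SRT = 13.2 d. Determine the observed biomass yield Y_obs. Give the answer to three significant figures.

Y_obs ≈ 0.235 g VSS/g soluble BOD₅

Correct the yield for decay: Y_obs = Y/(1 + k_d θ_c) = 0.565 / (1 + 0.106 × 13.2) = 0.565 / 2.399 = 0.2355.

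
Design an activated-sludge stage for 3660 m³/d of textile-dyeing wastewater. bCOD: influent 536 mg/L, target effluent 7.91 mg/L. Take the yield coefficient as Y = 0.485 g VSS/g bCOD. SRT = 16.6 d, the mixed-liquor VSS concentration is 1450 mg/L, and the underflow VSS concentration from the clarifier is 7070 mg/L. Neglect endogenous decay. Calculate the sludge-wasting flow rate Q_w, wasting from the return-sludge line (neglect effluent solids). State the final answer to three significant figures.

Q_w ≈ 133 m³/d

Biomass mass balance (decay neglected): V·X = Y·Q·(S₀ − S)·θ_c, so V = 0.485 × 3660 × (536 − 7.91) × 16.6 / 1450 = 10732 m³.
θ_c = V·X/(Q_w·X_r) when wasting from the recycle, so Q_w = V·X/(θ_c·X_r) = 10732 × 1450 / (16.6 × 7070) = 132.6 m³/d.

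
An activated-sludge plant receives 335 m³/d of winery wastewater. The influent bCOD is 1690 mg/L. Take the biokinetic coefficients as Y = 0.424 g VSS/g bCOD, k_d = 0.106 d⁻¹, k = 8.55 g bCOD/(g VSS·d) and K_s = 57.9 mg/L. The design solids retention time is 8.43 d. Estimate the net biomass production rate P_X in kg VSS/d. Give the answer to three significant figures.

For a completely mixed reactor with recycle the Lawrence–McCarty relation gives S = K_s·(1 + k_d·θ_c) / [θ_c·(Y·k − k_d) − 1] = 57.9 × (1 + 0.106 × 8.43) / [8.43 × (0.424 × 8.55 − 0.106) − 1] = 109.6 / 28.67 = 3.825 mg/L.
Correct the yield for decay: Y_obs = Y/(1 + k_d θ_c) = 0.424 / (1 + 0.106 × 8.43) = 0.424 / 1.894 = 0.2239.
Q·(S₀ − S) = 335 × (1690 − 3.82) × 10⁻³ = 564.9 kg/d removed.
So the net sludge growth is P_X = 0.2239 × 564.9 = 126.5 kg VSS/d.

P_X ≈ 126 kg VSS/d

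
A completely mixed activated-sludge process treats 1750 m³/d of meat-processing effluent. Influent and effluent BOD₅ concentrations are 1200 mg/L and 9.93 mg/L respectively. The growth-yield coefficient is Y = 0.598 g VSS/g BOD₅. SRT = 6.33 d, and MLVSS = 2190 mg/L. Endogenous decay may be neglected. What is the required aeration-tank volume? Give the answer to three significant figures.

V·X = Y·Q·ΔS·θ_c gives V = 0.598 × 1750 × (1200 − 9.93) × 6.33 / 2190 = 3600 m³.

V ≈ 3600 m³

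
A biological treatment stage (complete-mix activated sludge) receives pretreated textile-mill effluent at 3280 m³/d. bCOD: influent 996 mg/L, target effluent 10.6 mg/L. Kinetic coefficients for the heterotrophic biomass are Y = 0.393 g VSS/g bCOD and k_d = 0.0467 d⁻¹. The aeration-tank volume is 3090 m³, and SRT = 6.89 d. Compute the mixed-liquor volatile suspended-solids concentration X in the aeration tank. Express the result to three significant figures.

From V·X·(1 + k_d·θ_c) = Y·Q·(S₀ − S)·θ_c: X = 0.393 × 3280 × (996 − 10.6) × 6.89 / [3090 × (1 + 0.0467 × 6.89)] = 2143 mg/L.

X ≈ 2140 mg/L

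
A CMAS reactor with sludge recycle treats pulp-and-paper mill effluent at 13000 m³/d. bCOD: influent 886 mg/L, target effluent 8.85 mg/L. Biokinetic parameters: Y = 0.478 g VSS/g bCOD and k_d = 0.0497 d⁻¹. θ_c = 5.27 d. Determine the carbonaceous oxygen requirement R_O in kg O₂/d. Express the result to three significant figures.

R_O ≈ 5270 kg O₂/d

Y_obs = Y / (1 + k_d θ_c) = 0.478 / (1 + 0.0497 × 5.27) = 0.478 / 1.262 = 0.3788.
Mass of bCOD removed per day: Q(S₀ − S) = 13000 × 877.1 g/m³ = 11403 kg/d.
Biomass synthesised: P_X = Y_obs × 11403 = 4319 kg VSS/d.
R_O = Q·(S₀ − S) − 1.42·P_X = 11403 − 1.42 × 4319 = 5270 kg O₂/d.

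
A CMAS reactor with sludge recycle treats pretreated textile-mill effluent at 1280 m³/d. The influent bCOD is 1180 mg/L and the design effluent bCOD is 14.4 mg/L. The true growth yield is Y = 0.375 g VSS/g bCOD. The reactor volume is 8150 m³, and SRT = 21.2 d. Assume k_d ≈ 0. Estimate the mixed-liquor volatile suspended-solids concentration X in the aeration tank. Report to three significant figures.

X ≈ 1460 mg/L

X = Y·Q·ΔS·θ_c / V = 0.375 × 1280 × (1180 − 14.4) × 21.2 / 8150 = 1455 mg/L.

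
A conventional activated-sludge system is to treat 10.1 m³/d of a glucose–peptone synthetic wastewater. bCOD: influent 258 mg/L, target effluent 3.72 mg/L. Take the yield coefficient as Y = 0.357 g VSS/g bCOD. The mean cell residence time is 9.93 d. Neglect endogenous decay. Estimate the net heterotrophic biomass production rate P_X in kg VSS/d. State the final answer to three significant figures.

P_X ≈ 0.917 kg VSS/d

Since k_d ≈ 0, Y_obs = Y = 0.357 g VSS/g bCOD.
Mass of bCOD removed per day: Q(S₀ − S) = 10.1 × 254.3 g/m³ = 2.568 kg/d.
So the net sludge growth is P_X = 0.3570 × 2.568 = 0.9169 kg VSS/d.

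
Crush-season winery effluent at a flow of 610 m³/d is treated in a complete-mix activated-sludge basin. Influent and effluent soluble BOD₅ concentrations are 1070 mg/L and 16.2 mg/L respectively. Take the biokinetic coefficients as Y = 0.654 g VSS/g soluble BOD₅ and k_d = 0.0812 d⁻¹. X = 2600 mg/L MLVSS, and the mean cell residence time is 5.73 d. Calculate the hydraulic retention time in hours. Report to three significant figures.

τ ≈ 24.9 h

Rearranging the biomass balance for a CMAS with decay, V = Y·Q·ΔS·θ_c / [X·(1+k_d θ_c)] = 0.654 × 610 × (1070 − 16.2) × 5.73 / [2600 × (1 + 0.0812 × 5.73)] = 2.41×10^6 / 3810 = 632.3 m³.
τ = V/Q = 632.3/610 = 1.037 d, or 24.88 h.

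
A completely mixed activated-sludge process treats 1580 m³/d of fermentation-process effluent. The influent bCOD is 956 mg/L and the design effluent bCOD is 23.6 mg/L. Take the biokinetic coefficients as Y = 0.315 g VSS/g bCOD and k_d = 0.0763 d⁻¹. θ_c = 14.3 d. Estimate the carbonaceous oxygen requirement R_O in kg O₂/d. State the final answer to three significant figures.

The observed yield is Y_obs = Y/(1 + k_d·θ_c) = 0.315 / (1 + 0.0763 × 14.3) = 0.315 / 2.091 = 0.1506 g VSS per g bCOD removed.
Substrate removed = Q·(S₀ − S) = 1580 m³/d × (956 − 23.6) g/m³ = 1.47×10^6 g/d = 1473 kg/d.
Biomass synthesised: P_X = Y_obs × 1473 = 221.9 kg VSS/d.
R_O = Q·ΔS − 1.42 P_X = 1473 − 315.1 = 1158 kg O₂/d.

R_O ≈ 1160 kg O₂/d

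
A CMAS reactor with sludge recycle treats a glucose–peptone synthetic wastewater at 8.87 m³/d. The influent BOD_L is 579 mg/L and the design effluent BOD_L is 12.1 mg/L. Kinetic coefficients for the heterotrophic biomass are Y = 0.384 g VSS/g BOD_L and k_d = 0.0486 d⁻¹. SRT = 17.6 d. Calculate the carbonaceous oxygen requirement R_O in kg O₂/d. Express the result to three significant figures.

Correct the yield for decay: Y_obs = Y/(1 + k_d θ_c) = 0.384 / (1 + 0.0486 × 17.6) = 0.384 / 1.855 = 0.2070.
ΔS = 579 − 12.1 = 566.9 mg/L, so the substrate removal rate is 8.87 × 566.9/1000 = 5.028 kg BOD_L/d.
Biomass synthesised: P_X = Y_obs × 5.028 = 1.041 kg VSS/d.
Carbonaceous O₂ demand = substrate oxidised − cell-mass equivalent = 5.028 − 1.42 × 1.041 = 3.551 kg O₂/d.

R_O ≈ 3.55 kg O₂/d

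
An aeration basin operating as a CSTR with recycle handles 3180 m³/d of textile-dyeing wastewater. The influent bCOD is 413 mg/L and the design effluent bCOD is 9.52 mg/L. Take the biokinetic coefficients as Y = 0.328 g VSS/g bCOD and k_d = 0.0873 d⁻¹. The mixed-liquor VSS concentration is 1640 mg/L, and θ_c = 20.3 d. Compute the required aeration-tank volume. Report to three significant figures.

V ≈ 1880 m³

From the SRT design equation V = Y Q (S₀−S) θ_c / [X (1 + k_d θ_c)] = 0.328 × 3180 × (413 − 9.52) × 20.3 / [1640 × (1 + 0.0873 × 20.3)] = 8.54×10^6 / 4546 = 1879 m³.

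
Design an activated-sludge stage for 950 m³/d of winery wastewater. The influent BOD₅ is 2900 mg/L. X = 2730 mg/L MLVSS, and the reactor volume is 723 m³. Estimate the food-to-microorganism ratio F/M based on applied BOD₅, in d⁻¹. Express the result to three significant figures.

F/M = applied load / biomass = Q·S₀/(V·X) = 950 × 2900 / (723.0 × 2730) = 1.396 d⁻¹.

F/M ≈ 1.40 d⁻¹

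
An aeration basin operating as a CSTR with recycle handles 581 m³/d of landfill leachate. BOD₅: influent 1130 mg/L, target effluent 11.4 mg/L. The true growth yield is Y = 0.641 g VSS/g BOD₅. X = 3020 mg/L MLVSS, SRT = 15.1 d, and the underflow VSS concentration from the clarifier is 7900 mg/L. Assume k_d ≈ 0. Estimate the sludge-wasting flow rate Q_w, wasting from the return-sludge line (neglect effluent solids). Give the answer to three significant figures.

With k_d = 0 the design equation reduces to V = Y Q (S₀−S) θ_c / X = 0.641 × 581 × (1130 − 11.4) × 15.1 / 3020 = 2083 m³.
Q_w = (V·X)/(θ_c X_r) = 2083 × 3020 / (15.1 × 7900) = 52.73 m³/d.

Q_w ≈ 52.7 m³/d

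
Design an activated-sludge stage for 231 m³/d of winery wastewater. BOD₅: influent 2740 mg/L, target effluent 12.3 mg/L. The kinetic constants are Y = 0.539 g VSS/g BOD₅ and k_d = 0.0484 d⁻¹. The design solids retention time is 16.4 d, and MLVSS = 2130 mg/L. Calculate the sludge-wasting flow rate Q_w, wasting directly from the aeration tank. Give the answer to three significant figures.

Q_w ≈ 88.9 m³/d

From the SRT design equation V = Y Q (S₀−S) θ_c / [X (1 + k_d θ_c)] = 0.539 × 231 × (2740 − 12.3) × 16.4 / [2130 × (1 + 0.0484 × 16.4)] = 5.57×10^6 / 3821 = 1458 m³.
Wasting from the aeration tank: Q_w = V / θ_c = 1458 / 16.4 = 88.89 m³/d.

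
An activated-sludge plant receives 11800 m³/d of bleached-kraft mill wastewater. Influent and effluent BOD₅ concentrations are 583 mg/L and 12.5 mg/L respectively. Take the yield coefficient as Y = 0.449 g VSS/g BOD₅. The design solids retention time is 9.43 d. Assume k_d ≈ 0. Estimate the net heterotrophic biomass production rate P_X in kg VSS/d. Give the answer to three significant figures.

P_X ≈ 3020 kg VSS/d

No decay correction is needed, so Y_obs = Y = 0.449.
Q·(S₀ − S) = 11800 × (583 − 12.5) × 10⁻³ = 6732 kg/d removed.
Net biomass production P_X = Y_obs × Q·(S₀ − S) = 0.4490 × 6732 = 3023 kg VSS/d.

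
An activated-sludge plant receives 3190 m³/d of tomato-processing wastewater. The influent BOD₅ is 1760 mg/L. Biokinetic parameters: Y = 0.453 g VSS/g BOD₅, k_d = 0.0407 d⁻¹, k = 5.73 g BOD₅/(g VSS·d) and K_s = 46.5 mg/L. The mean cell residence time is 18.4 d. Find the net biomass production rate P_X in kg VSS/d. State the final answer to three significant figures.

From the Monod/SRT balance for a CMAS, S = K_s·(1+k_d θ_c)/[θ_c·(Y k − k_d) − 1] = 46.5 × (1 + 0.0407 × 18.4) / [18.4 × (0.453 × 5.73 − 0.0407) − 1] = 81.32 / 46.01 = 1.767 mg/L.
The observed yield is Y_obs = Y/(1 + k_d·θ_c) = 0.453 / (1 + 0.0407 × 18.4) = 0.453 / 1.749 = 0.2590 g VSS per g BOD₅ removed.
ΔS = 1760 − 1.77 = 1758 mg/L, so the substrate removal rate is 3190 × 1758/1000 = 5609 kg BOD₅/d.
Net biomass production P_X = Y_obs × Q·(S₀ − S) = 0.2590 × 5609 = 1453 kg VSS/d.

P_X ≈ 1450 kg VSS/d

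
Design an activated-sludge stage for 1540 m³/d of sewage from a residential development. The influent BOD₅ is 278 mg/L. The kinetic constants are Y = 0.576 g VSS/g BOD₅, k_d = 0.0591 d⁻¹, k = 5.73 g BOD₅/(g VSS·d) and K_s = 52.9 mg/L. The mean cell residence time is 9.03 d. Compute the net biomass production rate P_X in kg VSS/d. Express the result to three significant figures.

For a completely mixed reactor with recycle the Lawrence–McCarty relation gives S = K_s·(1 + k_d·θ_c) / [θ_c·(Y·k − k_d) − 1] = 52.9 × (1 + 0.0591 × 9.03) / [9.03 × (0.576 × 5.73 − 0.0591) − 1] = 81.13 / 28.27 = 2.870 mg/L.
Correct the yield for decay: Y_obs = Y/(1 + k_d θ_c) = 0.576 / (1 + 0.0591 × 9.03) = 0.576 / 1.534 = 0.3756.
ΔS = 278 − 2.87 = 275.1 mg/L, so the substrate removal rate is 1540 × 275.1/1000 = 423.7 kg BOD₅/d.
Net biomass production P_X = Y_obs × Q·(S₀ − S) = 0.3756 × 423.7 = 159.1 kg VSS/d.

P_X ≈ 159 kg VSS/d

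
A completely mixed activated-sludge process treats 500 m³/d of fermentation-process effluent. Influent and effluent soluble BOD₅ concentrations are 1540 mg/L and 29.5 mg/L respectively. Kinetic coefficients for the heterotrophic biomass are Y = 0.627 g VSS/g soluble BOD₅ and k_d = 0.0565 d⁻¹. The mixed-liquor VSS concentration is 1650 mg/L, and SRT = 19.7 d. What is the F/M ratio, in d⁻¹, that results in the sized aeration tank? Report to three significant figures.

Rearranging the biomass balance for a CMAS with decay, V = Y·Q·ΔS·θ_c / [X·(1+k_d θ_c)] = 0.627 × 500 × (1540 − 29.5) × 19.7 / [1650 × (1 + 0.0565 × 19.7)] = 9.33×10^6 / 3487 = 2676 m³.
F/M = applied load / biomass = Q·S₀/(V·X) = 500 × 1540 / (2676 × 1650) = 0.1744 d⁻¹.

F/M ≈ 0.174 d⁻¹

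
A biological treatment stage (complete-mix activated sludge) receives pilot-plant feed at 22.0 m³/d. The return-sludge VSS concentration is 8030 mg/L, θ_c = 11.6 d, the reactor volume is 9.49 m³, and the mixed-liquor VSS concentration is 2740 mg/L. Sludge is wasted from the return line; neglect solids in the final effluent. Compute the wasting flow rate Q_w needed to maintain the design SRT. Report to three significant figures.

Q_w ≈ 0.279 m³/d

Wasting from the return line (neglecting effluent solids): Q_w = V·X / (θ_c·X_r) = 9.490 × 2740 / (11.6 × 8030) = 0.2792 m³/d.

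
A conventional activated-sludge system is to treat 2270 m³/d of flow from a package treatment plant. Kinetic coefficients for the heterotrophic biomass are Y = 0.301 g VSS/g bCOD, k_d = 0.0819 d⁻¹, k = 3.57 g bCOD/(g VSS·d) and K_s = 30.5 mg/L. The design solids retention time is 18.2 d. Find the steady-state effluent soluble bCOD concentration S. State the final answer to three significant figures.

Effluent substrate depends only on kinetics and SRT: S = K_s(1 + k_d θ_c) / [θ_c(Yk − k_d) − 1] = 30.5 × (1 + 0.0819 × 18.2) / [18.2 × (0.301 × 3.57 − 0.0819) − 1] = 75.96 / 17.07 = 4.451 mg/L.

S ≈ 4.45 mg/L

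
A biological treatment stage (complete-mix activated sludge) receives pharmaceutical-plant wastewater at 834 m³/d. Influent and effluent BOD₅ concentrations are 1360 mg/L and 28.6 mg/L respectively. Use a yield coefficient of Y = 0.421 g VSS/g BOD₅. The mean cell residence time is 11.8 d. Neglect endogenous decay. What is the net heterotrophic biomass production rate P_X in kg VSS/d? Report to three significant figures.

P_X ≈ 467 kg VSS/d

Since k_d ≈ 0, Y_obs = Y = 0.421 g VSS/g BOD₅.
Mass of BOD₅ removed per day: Q(S₀ − S) = 834 × 1331 g/m³ = 1110 kg/d.
So the net sludge growth is P_X = 0.4210 × 1110 = 467.5 kg VSS/d.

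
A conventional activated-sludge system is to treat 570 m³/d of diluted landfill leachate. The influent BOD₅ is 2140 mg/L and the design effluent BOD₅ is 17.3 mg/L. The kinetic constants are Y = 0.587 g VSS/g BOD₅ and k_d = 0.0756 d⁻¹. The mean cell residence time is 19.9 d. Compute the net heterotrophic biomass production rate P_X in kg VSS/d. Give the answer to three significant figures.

Correct the yield for decay: Y_obs = Y/(1 + k_d θ_c) = 0.587 / (1 + 0.0756 × 19.9) = 0.587 / 2.504 = 0.2344.
Q·(S₀ − S) = 570 × (2140 − 17.3) × 10⁻³ = 1210 kg/d removed.
So the net sludge growth is P_X = 0.2344 × 1210 = 283.6 kg VSS/d.

P_X ≈ 284 kg VSS/d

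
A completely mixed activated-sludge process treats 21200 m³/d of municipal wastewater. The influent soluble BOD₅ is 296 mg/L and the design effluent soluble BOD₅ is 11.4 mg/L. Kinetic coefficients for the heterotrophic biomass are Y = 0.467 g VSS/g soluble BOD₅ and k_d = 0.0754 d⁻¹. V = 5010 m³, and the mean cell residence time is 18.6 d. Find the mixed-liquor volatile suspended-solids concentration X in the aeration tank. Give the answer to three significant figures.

X ≈ 4350 mg/L

From V·X·(1 + k_d·θ_c) = Y·Q·(S₀ − S)·θ_c: X = 0.467 × 21200 × (296 − 11.4) × 18.6 / [5010 × (1 + 0.0754 × 18.6)] = 4354 mg/L.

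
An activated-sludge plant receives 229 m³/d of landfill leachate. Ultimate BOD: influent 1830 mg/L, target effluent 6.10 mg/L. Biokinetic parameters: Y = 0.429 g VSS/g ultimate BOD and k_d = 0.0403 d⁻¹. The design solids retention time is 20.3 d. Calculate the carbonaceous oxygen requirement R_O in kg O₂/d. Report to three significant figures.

R_O ≈ 278 kg O₂/d

Correct the yield for decay: Y_obs = Y/(1 + k_d θ_c) = 0.429 / (1 + 0.0403 × 20.3) = 0.429 / 1.818 = 0.2360.
Mass of ultimate BOD removed per day: Q(S₀ − S) = 229 × 1824 g/m³ = 417.7 kg/d.
Biomass synthesised: P_X = Y_obs × 417.7 = 98.55 kg VSS/d.
R_O = Q·(S₀ − S) − 1.42·P_X = 417.7 − 1.42 × 98.55 = 277.7 kg O₂/d.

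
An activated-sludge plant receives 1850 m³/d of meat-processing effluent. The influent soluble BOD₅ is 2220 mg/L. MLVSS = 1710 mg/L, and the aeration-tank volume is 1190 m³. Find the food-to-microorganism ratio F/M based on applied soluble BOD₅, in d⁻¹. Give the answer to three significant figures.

F/M ≈ 2.02 d⁻¹

F/M = Q·S₀ / (V·X) = 1850 × 2220 / (1190 × 1710) = 2.018 g soluble BOD₅·(g VSS·d)⁻¹.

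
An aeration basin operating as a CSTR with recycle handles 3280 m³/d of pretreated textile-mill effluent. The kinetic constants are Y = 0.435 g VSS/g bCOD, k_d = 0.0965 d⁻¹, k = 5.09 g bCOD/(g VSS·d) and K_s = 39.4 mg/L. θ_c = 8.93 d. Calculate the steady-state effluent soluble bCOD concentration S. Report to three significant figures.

S ≈ 4.10 mg/L

For a completely mixed reactor with recycle the Lawrence–McCarty relation gives S = K_s·(1 + k_d·θ_c) / [θ_c·(Y·k − k_d) − 1] = 39.4 × (1 + 0.0965 × 8.93) / [8.93 × (0.435 × 5.09 − 0.0965) − 1] = 73.35 / 17.91 = 4.095 mg/L.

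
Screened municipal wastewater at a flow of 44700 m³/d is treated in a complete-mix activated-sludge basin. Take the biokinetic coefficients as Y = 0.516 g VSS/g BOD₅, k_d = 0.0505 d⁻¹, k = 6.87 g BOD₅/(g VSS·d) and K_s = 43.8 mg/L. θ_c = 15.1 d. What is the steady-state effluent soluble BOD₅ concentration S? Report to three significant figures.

For a completely mixed reactor with recycle the Lawrence–McCarty relation gives S = K_s·(1 + k_d·θ_c) / [θ_c·(Y·k − k_d) − 1] = 43.8 × (1 + 0.0505 × 15.1) / [15.1 × (0.516 × 6.87 − 0.0505) − 1] = 77.20 / 51.77 = 1.491 mg/L.

S ≈ 1.49 mg/L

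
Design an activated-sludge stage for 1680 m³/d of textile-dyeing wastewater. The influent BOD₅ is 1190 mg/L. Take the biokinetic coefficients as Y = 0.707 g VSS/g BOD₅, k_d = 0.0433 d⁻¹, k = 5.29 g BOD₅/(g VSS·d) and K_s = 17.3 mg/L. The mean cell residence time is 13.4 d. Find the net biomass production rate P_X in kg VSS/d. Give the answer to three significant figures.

Effluent substrate depends only on kinetics and SRT: S = K_s(1 + k_d θ_c) / [θ_c(Yk − k_d) − 1] = 17.3 × (1 + 0.0433 × 13.4) / [13.4 × (0.707 × 5.29 − 0.0433) − 1] = 27.34 / 48.54 = 0.5632 mg/L.
Y_obs = Y / (1 + k_d θ_c) = 0.707 / (1 + 0.0433 × 13.4) = 0.707 / 1.580 = 0.4474.
Mass of BOD₅ removed per day: Q(S₀ − S) = 1680 × 1189 g/m³ = 1998 kg/d.
So the net sludge growth is P_X = 0.4474 × 1998 = 894.0 kg VSS/d.

P_X ≈ 894 kg VSS/d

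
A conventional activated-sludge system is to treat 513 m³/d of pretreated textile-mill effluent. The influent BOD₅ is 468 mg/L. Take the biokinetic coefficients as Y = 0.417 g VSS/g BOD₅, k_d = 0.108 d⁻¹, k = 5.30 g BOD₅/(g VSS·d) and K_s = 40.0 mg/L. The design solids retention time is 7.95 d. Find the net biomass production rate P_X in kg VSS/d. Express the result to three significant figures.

For a completely mixed reactor with recycle the Lawrence–McCarty relation gives S = K_s·(1 + k_d·θ_c) / [θ_c·(Y·k − k_d) − 1] = 40.0 × (1 + 0.108 × 7.95) / [7.95 × (0.417 × 5.30 − 0.108) − 1] = 74.34 / 15.71 = 4.732 mg/L.
Correct the yield for decay: Y_obs = Y/(1 + k_d θ_c) = 0.417 / (1 + 0.108 × 7.95) = 0.417 / 1.859 = 0.2244.
Substrate removed = Q·(S₀ − S) = 513 m³/d × (468 − 4.73) g/m³ = 2.38×10^5 g/d = 237.7 kg/d.
Net biomass production P_X = Y_obs × Q·(S₀ − S) = 0.2244 × 237.7 = 53.32 kg VSS/d.

P_X ≈ 53.3 kg VSS/d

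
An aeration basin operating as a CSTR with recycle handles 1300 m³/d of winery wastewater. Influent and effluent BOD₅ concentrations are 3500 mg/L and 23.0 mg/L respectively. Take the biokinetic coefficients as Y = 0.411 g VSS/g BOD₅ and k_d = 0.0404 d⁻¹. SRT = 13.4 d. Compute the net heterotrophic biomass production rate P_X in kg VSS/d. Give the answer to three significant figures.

Observed yield with endogenous decay: Y_obs = Y / (1 + k_d·θ_c) = 0.411 / (1 + 0.0404 × 13.4) = 0.411 / 1.541 = 0.2666 g VSS/g BOD₅.
Substrate removed = Q·(S₀ − S) = 1300 m³/d × (3500 − 23.0) g/m³ = 4.52×10^6 g/d = 4520 kg/d.
So the net sludge growth is P_X = 0.2666 × 4520 = 1205 kg VSS/d.

P_X ≈ 1210 kg VSS/d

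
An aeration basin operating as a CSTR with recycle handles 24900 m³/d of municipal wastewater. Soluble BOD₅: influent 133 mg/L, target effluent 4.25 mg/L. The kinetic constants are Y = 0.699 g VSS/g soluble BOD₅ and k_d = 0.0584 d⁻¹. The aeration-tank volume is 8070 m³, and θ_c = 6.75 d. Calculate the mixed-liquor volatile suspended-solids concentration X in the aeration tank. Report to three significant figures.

X = Y·Q·ΔS·θ_c / [V·(1 + k_d θ_c)] = 0.699 × 24900 × (133 − 4.25) × 6.75 / [8070 × (1 + 0.0584 × 6.75)] = 1344 mg/L.

X ≈ 1340 mg/L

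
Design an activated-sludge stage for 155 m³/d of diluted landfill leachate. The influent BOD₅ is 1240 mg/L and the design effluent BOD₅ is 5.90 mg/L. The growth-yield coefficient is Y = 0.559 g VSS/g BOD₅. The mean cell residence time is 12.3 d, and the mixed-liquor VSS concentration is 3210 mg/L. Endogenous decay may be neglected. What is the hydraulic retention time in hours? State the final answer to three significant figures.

τ ≈ 63.4 h

V·X = Y·Q·ΔS·θ_c gives V = 0.559 × 155 × (1240 − 5.90) × 12.3 / 3210 = 409.7 m³.
Hydraulic retention time τ = V/Q = 409.7 / 155 = 2.643 d = 63.44 h.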